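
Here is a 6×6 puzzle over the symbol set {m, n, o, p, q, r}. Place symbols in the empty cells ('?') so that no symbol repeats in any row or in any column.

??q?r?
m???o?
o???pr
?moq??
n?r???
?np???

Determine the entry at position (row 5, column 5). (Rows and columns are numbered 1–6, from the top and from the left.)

q

(r1,c1) = p
(r1,c2) = o
(r2,c3) = n
(r3,c2) = q
(r3,c3) = m
(r3,c4) = n
(r4,c1) = r
(r4,c5) = n
(r4,c6) = p
(r5,c2) = p
(r6,c1) = q
(r6,c5) = m
(r6,c6) = o
(r1,c4) = m
(r1,c6) = n
(r2,c2) = r
(r2,c4) = p
(r2,c6) = q
(r5,c4) = o
(r5,c5) = q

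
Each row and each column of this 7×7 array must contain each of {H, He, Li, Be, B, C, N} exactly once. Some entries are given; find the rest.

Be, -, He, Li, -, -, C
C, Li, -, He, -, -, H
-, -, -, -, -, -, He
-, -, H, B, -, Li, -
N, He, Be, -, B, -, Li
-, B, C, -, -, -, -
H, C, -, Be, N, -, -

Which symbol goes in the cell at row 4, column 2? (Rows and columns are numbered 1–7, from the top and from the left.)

Be

Cell (r1,c5): row 1 has {He,Li,Be,C}; column 5 has {B,N} → H.
Cell (r2,c5): row 2 has {H,He,Li,C}; column 5 has {H,B,N} → Be.
Cell (r4,c1): row 4 has {H,Li,B}; column 1 has {H,Be,C,N} → He.
Cell (r4,c5): row 4 has {H,He,Li,B}; column 5 has {H,Be,B,N} → C.
Cell (r6,c1): row 6 has {B,C}; column 1 has {H,He,Be,C,N} → Li.
Cell (r6,c5): row 6 has {Li,B,C}; column 5 has {H,Be,B,C,N} → He.
Cell (r7,c7): row 7 has {H,Be,C,N}; column 7 has {H,He,Li,C} → B.
Cell (r1,c2): row 1 has {H,He,Li,Be,C}; column 2 has {He,Li,B,C} → N.
Cell (r1,c6): row 1 has {H,He,Li,Be,C,N}; column 6 has {Li} → B.
Cell (r2,c6): row 2 has {H,He,Li,Be,C}; column 6 has {Li,B} → N.
Cell (r3,c1): row 3 has {He}; column 1 has {H,He,Li,Be,C,N} → B.
Cell (r3,c5): row 3 has {He,B}; column 5 has {H,He,Be,B,C,N} → Li.
Cell (r4,c2): row 4 has {H,He,Li,B,C}; column 2 has {He,Li,B,C,N} → Be.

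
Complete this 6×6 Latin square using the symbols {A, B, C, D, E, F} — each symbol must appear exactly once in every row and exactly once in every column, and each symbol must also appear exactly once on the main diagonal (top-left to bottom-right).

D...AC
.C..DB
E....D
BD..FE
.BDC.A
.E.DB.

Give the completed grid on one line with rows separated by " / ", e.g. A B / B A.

D F E B A C / A C F E D B / E A B F C D / B D C A F E / F B D C E A / C E A D B F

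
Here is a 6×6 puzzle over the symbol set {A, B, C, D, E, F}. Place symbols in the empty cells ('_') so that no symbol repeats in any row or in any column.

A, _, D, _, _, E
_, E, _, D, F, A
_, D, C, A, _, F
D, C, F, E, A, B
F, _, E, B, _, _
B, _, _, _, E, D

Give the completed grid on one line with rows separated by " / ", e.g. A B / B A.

A B D F C E / C E B D F A / E D C A B F / D C F E A B / F A E B D C / B F A C E D

row 2 has {A,D,E,F}; column 1 has {A,B,D,F} — only C is left for (r2,c1).
row 2 has {A,C,D,E,F}; column 3 has {C,D,E,F} — only B is left for (r2,c3).
row 3 has {A,C,D,F}; column 1 has {A,B,C,D,F} — only E is left for (r3,c1).
row 3 has {A,C,D,E,F}; column 5 has {A,E,F} — only B is left for (r3,c5).
row 5 has {B,E,F}; column 2 has {C,D,E} — only A is left for (r5,c2).
row 5 has {A,B,E,F}; column 6 has {A,B,D,E,F} — only C is left for (r5,c6).
row 6 has {B,D,E}; column 2 has {A,C,D,E} — only F is left for (r6,c2).
row 6 has {B,D,E,F}; column 3 has {B,C,D,E,F} — only A is left for (r6,c3).
row 6 has {A,B,D,E,F}; column 4 has {A,B,D,E} — only C is left for (r6,c4).
row 1 has {A,D,E}; column 2 has {A,C,D,E,F} — only B is left for (r1,c2).
row 1 has {A,B,D,E}; column 4 has {A,B,C,D,E} — only F is left for (r1,c4).
row 1 has {A,B,D,E,F}; column 5 has {A,B,E,F} — only C is left for (r1,c5).
row 5 has {A,B,C,E,F}; column 5 has {A,B,C,E,F} — only D is left for (r5,c5).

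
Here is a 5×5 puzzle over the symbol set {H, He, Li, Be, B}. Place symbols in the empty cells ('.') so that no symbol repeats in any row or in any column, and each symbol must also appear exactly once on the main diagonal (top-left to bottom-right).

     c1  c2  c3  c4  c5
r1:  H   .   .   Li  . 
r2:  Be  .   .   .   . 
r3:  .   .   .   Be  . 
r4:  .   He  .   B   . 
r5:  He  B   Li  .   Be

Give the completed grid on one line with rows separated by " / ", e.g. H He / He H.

H Be B Li He / Be Li H He B / B H He Be Li / Li He Be B H / He B Li H Be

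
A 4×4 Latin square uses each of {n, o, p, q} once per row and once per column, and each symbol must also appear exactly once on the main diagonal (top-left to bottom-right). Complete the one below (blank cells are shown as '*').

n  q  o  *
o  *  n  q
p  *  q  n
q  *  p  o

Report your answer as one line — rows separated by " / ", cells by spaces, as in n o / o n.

(r1,c4) = p
(r2,c2) = p
(r3,c2) = o
(r4,c2) = n

n q o p / o p n q / p o q n / q n p o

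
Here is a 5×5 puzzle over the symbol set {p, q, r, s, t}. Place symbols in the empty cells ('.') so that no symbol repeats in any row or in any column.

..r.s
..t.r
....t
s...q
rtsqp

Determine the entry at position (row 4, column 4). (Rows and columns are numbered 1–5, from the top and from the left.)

t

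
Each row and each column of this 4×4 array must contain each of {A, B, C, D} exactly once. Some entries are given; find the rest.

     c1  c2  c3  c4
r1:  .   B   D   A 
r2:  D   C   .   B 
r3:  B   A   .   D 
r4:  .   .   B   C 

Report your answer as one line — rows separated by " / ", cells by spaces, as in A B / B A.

C B D A / D C A B / B A C D / A D B C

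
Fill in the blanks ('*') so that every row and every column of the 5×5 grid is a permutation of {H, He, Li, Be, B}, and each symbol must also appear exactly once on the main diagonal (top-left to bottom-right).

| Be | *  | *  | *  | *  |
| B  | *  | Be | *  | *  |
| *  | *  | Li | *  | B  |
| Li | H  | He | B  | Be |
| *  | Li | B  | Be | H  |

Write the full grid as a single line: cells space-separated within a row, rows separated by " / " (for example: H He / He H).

(r1,c3) = H
(r2,c2) = He
(r2,c5) = Li
(r3,c2) = Be
(r5,c1) = He
(r1,c2) = B
(r1,c5) = He
(r2,c4) = H
(r3,c1) = H
(r3,c4) = He
(r1,c4) = Li

Be B H Li He / B He Be H Li / H Be Li He B / Li H He B Be / He Li B Be H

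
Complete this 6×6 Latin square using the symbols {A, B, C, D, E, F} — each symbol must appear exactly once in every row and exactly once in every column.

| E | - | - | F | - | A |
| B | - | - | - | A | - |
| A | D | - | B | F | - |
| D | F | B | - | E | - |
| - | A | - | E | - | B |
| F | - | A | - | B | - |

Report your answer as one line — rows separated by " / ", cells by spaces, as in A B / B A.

E B D F C A / B C E D A F / A D C B F E / D F B A E C / C A F E D B / F E A C B D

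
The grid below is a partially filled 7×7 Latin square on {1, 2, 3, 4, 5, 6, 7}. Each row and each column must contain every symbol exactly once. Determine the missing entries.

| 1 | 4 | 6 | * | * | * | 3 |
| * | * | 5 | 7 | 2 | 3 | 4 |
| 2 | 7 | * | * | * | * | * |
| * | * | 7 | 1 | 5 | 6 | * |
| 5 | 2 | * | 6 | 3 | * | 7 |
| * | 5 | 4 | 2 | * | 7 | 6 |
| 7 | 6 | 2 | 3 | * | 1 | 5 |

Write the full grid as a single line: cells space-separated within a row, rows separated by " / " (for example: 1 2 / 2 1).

1 4 6 5 7 2 3 / 6 1 5 7 2 3 4 / 2 7 3 4 6 5 1 / 4 3 7 1 5 6 2 / 5 2 1 6 3 4 7 / 3 5 4 2 1 7 6 / 7 6 2 3 4 1 5

(r1,c4) = 5
(r1,c5) = 7
(r1,c6) = 2
(r2,c1) = 6
(r2,c2) = 1
(r3,c4) = 4
(r3,c6) = 5
(r3,c7) = 1
(r4,c2) = 3
(r4,c7) = 2
(r5,c3) = 1
(r5,c6) = 4
(r6,c1) = 3
(r6,c5) = 1
(r7,c5) = 4
(r3,c3) = 3
(r3,c5) = 6
(r4,c1) = 4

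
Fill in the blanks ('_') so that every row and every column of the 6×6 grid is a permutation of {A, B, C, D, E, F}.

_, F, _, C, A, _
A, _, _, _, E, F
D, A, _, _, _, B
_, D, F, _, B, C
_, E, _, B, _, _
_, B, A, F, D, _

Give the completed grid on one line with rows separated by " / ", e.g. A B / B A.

B F E C A D / A C B D E F / D A C E F B / E D F A B C / F E D B C A / C B A F D E

Cell (r2,c2): row 2 has {A,E,F}; column 2 has {A,B,D,E,F} → C.
Cell (r2,c4): row 2 has {A,C,E,F}; column 4 has {B,C,F} → D.
Cell (r3,c4): row 3 has {A,B,D}; column 4 has {B,C,D,F} → E.
Cell (r4,c1): row 4 has {B,C,D,F}; column 1 has {A,D} → E.
Cell (r4,c4): row 4 has {B,C,D,E,F}; column 4 has {B,C,D,E,F} → A.
Cell (r6,c1): row 6 has {A,B,D,F}; column 1 has {A,D,E} → C.
Cell (r6,c6): row 6 has {A,B,C,D,F}; column 6 has {B,C,F} → E.
Cell (r1,c1): row 1 has {A,C,F}; column 1 has {A,C,D,E} → B.
Cell (r1,c6): row 1 has {A,B,C,F}; column 6 has {B,C,E,F} → D.
Cell (r2,c3): row 2 has {A,C,D,E,F}; column 3 has {A,F} → B.
Cell (r3,c3): row 3 has {A,B,D,E}; column 3 has {A,B,F} → C.
Cell (r3,c5): row 3 has {A,B,C,D,E}; column 5 has {A,B,D,E} → F.
Cell (r5,c1): row 5 has {B,E}; column 1 has {A,B,C,D,E} → F.
Cell (r5,c3): row 5 has {B,E,F}; column 3 has {A,B,C,F} → D.
Cell (r5,c5): row 5 has {B,D,E,F}; column 5 has {A,B,D,E,F} → C.
Cell (r5,c6): row 5 has {B,C,D,E,F}; column 6 has {B,C,D,E,F} → A.
Cell (r1,c3): row 1 has {A,B,C,D,F}; column 3 has {A,B,C,D,F} → E.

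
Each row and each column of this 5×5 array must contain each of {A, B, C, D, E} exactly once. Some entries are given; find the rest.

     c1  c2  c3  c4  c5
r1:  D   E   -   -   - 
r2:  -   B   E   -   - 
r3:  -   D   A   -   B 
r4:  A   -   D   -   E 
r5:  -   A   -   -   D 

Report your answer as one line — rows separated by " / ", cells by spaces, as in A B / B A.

D E B A C / C B E D A / E D A C B / A C D B E / B A C E D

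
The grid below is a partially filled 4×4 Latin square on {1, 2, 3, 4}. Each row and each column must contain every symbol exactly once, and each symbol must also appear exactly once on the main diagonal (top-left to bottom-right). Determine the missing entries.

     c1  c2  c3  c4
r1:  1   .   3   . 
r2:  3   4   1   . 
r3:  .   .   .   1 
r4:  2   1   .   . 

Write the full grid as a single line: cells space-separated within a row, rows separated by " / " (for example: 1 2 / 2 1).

(r1,c2) = 2
(r1,c4) = 4
(r2,c4) = 2
(r3,c1) = 4
(r3,c2) = 3
(r3,c3) = 2
(r4,c3) = 4
(r4,c4) = 3

1 2 3 4 / 3 4 1 2 / 4 3 2 1 / 2 1 4 3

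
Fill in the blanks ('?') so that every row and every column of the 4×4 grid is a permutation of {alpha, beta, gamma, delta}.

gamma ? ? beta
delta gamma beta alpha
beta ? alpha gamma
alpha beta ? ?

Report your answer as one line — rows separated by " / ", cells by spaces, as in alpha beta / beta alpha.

gamma alpha delta beta / delta gamma beta alpha / beta delta alpha gamma / alpha beta gamma delta

(r1,c3) = delta
(r3,c2) = delta
(r4,c3) = gamma
(r4,c4) = delta
(r1,c2) = alpha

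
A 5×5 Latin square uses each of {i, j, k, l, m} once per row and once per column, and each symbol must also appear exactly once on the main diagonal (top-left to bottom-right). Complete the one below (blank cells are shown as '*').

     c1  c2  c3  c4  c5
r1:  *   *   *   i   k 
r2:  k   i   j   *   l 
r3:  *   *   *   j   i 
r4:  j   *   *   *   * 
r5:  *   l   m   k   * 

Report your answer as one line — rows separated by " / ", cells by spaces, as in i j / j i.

m j l i k / k i j m l / l m k j i / j k i l m / i l m k j

(r1,c3) = l
(r2,c4) = m
(r3,c3) = k
(r4,c3) = i
(r4,c4) = l
(r4,c5) = m
(r5,c1) = i
(r5,c5) = j
(r1,c1) = m
(r1,c2) = j
(r3,c1) = l
(r3,c2) = m
(r4,c2) = k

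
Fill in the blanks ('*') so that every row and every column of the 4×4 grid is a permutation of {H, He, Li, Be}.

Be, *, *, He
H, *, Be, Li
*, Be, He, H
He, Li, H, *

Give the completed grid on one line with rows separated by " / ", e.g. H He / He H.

row 1 has {He,Be}; column 2 has {Li,Be} — only H is left for (r1,c2).
row 1 has {H,He,Be}; column 3 has {H,He,Be} — only Li is left for (r1,c3).
row 2 has {H,Li,Be}; column 2 has {H,Li,Be} — only He is left for (r2,c2).
row 3 has {H,He,Be}; column 1 has {H,He,Be} — only Li is left for (r3,c1).
row 4 has {H,He,Li}; column 4 has {H,He,Li} — only Be is left for (r4,c4).

Be H Li He / H He Be Li / Li Be He H / He Li H Be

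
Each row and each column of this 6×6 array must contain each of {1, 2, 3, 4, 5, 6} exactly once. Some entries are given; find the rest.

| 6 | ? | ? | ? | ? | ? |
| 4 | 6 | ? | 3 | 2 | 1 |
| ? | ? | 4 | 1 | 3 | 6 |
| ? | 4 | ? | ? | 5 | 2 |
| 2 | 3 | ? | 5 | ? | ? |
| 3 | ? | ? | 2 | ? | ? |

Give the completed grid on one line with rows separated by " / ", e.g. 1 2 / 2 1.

(r1,c4): row 1 has {6}; column 4 has {1,2,3,5}, so it must be 4.
(r1,c5): row 1 has {4,6}; column 5 has {2,3,5}, so it must be 1.
(r2,c3): row 2 has {1,2,3,4,6}; column 3 has {4}, so it must be 5.
(r3,c1): row 3 has {1,3,4,6}; column 1 has {2,3,4,6}, so it must be 5.
(r3,c2): row 3 has {1,3,4,5,6}; column 2 has {3,4,6}, so it must be 2.
(r4,c1): row 4 has {2,4,5}; column 1 has {2,3,4,5,6}, so it must be 1.
(r4,c4): row 4 has {1,2,4,5}; column 4 has {1,2,3,4,5}, so it must be 6.
(r5,c6): row 5 has {2,3,5}; column 6 has {1,2,6}, so it must be 4.
(r6,c6): row 6 has {2,3}; column 6 has {1,2,4,6}, so it must be 5.
(r1,c2): row 1 has {1,4,6}; column 2 has {2,3,4,6}, so it must be 5.
(r1,c6): row 1 has {1,4,5,6}; column 6 has {1,2,4,5,6}, so it must be 3.
(r4,c3): row 4 has {1,2,4,5,6}; column 3 has {4,5}, so it must be 3.
(r5,c5): row 5 has {2,3,4,5}; column 5 has {1,2,3,5}, so it must be 6.
(r6,c2): row 6 has {2,3,5}; column 2 has {2,3,4,5,6}, so it must be 1.
(r6,c3): row 6 has {1,2,3,5}; column 3 has {3,4,5}, so it must be 6.
(r6,c5): row 6 has {1,2,3,5,6}; column 5 has {1,2,3,5,6}, so it must be 4.
(r1,c3): row 1 has {1,3,4,5,6}; column 3 has {3,4,5,6}, so it must be 2.
(r5,c3): row 5 has {2,3,4,5,6}; column 3 has {2,3,4,5,6}, so it must be 1.

6 5 2 4 1 3 / 4 6 5 3 2 1 / 5 2 4 1 3 6 / 1 4 3 6 5 2 / 2 3 1 5 6 4 / 3 1 6 2 4 5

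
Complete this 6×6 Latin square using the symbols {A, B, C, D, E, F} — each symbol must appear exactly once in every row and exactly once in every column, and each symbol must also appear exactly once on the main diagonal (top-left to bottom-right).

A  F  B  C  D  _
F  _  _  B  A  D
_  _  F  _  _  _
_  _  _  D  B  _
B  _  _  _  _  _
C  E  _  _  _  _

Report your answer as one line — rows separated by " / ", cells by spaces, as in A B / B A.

At row 1, column 6: row 1 has {A,B,C,D,F}; column 6 has {D}; that leaves E.
At row 2, column 2: row 2 has {A,B,D,F}; column 2 has {E,F}; the diagonal has {A,D,F}; that leaves C.
At row 2, column 3: row 2 has {A,B,C,D,F}; column 3 has {B,F}; that leaves E.
At row 4, column 1: row 4 has {B,D}; column 1 has {A,B,C,F}; that leaves E.
At row 4, column 2: row 4 has {B,D,E}; column 2 has {C,E,F}; that leaves A.
At row 4, column 3: row 4 has {A,B,D,E}; column 3 has {B,E,F}; that leaves C.
At row 4, column 6: row 4 has {A,B,C,D,E}; column 6 has {D,E}; that leaves F.
At row 5, column 2: row 5 has {B}; column 2 has {A,C,E,F}; that leaves D.
At row 5, column 3: row 5 has {B,D}; column 3 has {B,C,E,F}; that leaves A.
At row 5, column 5: row 5 has {A,B,D}; column 5 has {A,B,D}; the diagonal has {A,C,D,F}; that leaves E.
At row 5, column 6: row 5 has {A,B,D,E}; column 6 has {D,E,F}; that leaves C.
At row 6, column 3: row 6 has {C,E}; column 3 has {A,B,C,E,F}; that leaves D.
At row 6, column 5: row 6 has {C,D,E}; column 5 has {A,B,D,E}; that leaves F.
At row 6, column 6: row 6 has {C,D,E,F}; column 6 has {C,D,E,F}; the diagonal has {A,C,D,E,F}; that leaves B.
At row 3, column 1: row 3 has {F}; column 1 has {A,B,C,E,F}; that leaves D.
At row 3, column 2: row 3 has {D,F}; column 2 has {A,C,D,E,F}; that leaves B.
At row 3, column 5: row 3 has {B,D,F}; column 5 has {A,B,D,E,F}; that leaves C.
At row 3, column 6: row 3 has {B,C,D,F}; column 6 has {B,C,D,E,F}; that leaves A.
At row 5, column 4: row 5 has {A,B,C,D,E}; column 4 has {B,C,D}; that leaves F.
At row 6, column 4: row 6 has {B,C,D,E,F}; column 4 has {B,C,D,F}; that leaves A.
At row 3, column 4: row 3 has {A,B,C,D,F}; column 4 has {A,B,C,D,F}; that leaves E.

A F B C D E / F C E B A D / D B F E C A / E A C D B F / B D A F E C / C E D A F B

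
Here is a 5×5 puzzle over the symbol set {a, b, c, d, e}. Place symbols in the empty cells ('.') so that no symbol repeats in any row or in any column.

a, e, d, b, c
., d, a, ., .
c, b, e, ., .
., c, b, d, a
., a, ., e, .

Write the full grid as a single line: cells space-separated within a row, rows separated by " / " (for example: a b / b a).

At row 2, column 4: row 2 has {a,d}; column 4 has {b,d,e}; that leaves c.
At row 3, column 4: row 3 has {b,c,e}; column 4 has {b,c,d,e}; that leaves a.
At row 3, column 5: row 3 has {a,b,c,e}; column 5 has {a,c}; that leaves d.
At row 4, column 1: row 4 has {a,b,c,d}; column 1 has {a,c}; that leaves e.
At row 5, column 3: row 5 has {a,e}; column 3 has {a,b,d,e}; that leaves c.
At row 5, column 5: row 5 has {a,c,e}; column 5 has {a,c,d}; that leaves b.
At row 2, column 1: row 2 has {a,c,d}; column 1 has {a,c,e}; that leaves b.
At row 2, column 5: row 2 has {a,b,c,d}; column 5 has {a,b,c,d}; that leaves e.
At row 5, column 1: row 5 has {a,b,c,e}; column 1 has {a,b,c,e}; that leaves d.

a e d b c / b d a c e / c b e a d / e c b d a / d a c e b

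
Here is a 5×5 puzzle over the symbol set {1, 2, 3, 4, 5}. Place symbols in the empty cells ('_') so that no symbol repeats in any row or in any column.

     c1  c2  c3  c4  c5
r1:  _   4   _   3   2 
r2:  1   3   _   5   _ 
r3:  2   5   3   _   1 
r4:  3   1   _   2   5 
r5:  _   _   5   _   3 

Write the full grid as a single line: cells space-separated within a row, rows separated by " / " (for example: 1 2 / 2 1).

5 4 1 3 2 / 1 3 2 5 4 / 2 5 3 4 1 / 3 1 4 2 5 / 4 2 5 1 3

row 1 has {2,3,4}; column 1 has {1,2,3} — only 5 is left for (r1,c1).
row 1 has {2,3,4,5}; column 3 has {3,5} — only 1 is left for (r1,c3).
row 2 has {1,3,5}; column 5 has {1,2,3,5} — only 4 is left for (r2,c5).
row 3 has {1,2,3,5}; column 4 has {2,3,5} — only 4 is left for (r3,c4).
row 4 has {1,2,3,5}; column 3 has {1,3,5} — only 4 is left for (r4,c3).
row 5 has {3,5}; column 1 has {1,2,3,5} — only 4 is left for (r5,c1).
row 5 has {3,4,5}; column 2 has {1,3,4,5} — only 2 is left for (r5,c2).
row 5 has {2,3,4,5}; column 4 has {2,3,4,5} — only 1 is left for (r5,c4).
row 2 has {1,3,4,5}; column 3 has {1,3,4,5} — only 2 is left for (r2,c3).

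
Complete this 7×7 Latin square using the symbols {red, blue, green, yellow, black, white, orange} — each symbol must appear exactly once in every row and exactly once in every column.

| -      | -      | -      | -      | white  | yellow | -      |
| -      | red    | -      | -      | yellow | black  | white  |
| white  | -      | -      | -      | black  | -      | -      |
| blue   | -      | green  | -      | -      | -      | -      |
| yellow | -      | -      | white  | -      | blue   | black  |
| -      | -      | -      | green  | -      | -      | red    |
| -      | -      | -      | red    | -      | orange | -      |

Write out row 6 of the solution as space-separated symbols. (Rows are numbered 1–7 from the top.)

orange black yellow green blue white red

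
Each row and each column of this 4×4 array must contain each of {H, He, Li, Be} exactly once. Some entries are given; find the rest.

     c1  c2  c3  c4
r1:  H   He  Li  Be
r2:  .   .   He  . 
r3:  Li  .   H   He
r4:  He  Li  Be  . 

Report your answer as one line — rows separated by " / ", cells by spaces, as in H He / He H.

H He Li Be / Be H He Li / Li Be H He / He Li Be H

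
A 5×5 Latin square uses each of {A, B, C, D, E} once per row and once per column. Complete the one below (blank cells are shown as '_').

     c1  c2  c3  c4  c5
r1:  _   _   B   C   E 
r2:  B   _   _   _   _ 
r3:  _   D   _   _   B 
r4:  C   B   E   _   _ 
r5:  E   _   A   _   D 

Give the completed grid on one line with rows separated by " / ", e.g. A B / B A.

row 1 has {B,C,E}; column 2 has {B,D} — only A is left for (r1,c2).
row 3 has {B,D}; column 1 has {B,C,E} — only A is left for (r3,c1).
row 3 has {A,B,D}; column 3 has {A,B,E} — only C is left for (r3,c3).
row 3 has {A,B,C,D}; column 4 has {C} — only E is left for (r3,c4).
row 4 has {B,C,E}; column 5 has {B,D,E} — only A is left for (r4,c5).
row 5 has {A,D,E}; column 2 has {A,B,D} — only C is left for (r5,c2).
row 5 has {A,C,D,E}; column 4 has {C,E} — only B is left for (r5,c4).
row 1 has {A,B,C,E}; column 1 has {A,B,C,E} — only D is left for (r1,c1).
row 2 has {B}; column 2 has {A,B,C,D} — only E is left for (r2,c2).
row 2 has {B,E}; column 3 has {A,B,C,E} — only D is left for (r2,c3).
row 2 has {B,D,E}; column 4 has {B,C,E} — only A is left for (r2,c4).
row 2 has {A,B,D,E}; column 5 has {A,B,D,E} — only C is left for (r2,c5).
row 4 has {A,B,C,E}; column 4 has {A,B,C,E} — only D is left for (r4,c4).

D A B C E / B E D A C / A D C E B / C B E D A / E C A B D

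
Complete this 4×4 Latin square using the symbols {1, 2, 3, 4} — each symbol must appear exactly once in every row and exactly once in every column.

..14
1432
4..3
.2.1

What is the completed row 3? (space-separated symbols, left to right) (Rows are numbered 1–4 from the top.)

(r1,c2) = 3
(r3,c2) = 1
(r3,c3) = 2

4 1 2 3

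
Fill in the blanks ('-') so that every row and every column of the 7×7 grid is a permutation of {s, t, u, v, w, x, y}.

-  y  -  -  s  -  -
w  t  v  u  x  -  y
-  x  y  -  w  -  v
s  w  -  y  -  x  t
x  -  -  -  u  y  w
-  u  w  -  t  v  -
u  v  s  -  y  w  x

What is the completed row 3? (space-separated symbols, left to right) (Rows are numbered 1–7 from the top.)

t x y s w u v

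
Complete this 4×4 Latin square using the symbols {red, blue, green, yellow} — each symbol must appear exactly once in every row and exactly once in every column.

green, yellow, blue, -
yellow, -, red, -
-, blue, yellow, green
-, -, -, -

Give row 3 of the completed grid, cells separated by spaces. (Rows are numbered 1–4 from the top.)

row 1 has {blue,green,yellow}; column 4 has {green} — only red is left for (r1,c4).
row 2 has {red,yellow}; column 2 has {blue,yellow} — only green is left for (r2,c2).
row 2 has {red,green,yellow}; column 4 has {red,green} — only blue is left for (r2,c4).
row 3 has {blue,green,yellow}; column 1 has {green,yellow} — only red is left for (r3,c1).

red blue yellow green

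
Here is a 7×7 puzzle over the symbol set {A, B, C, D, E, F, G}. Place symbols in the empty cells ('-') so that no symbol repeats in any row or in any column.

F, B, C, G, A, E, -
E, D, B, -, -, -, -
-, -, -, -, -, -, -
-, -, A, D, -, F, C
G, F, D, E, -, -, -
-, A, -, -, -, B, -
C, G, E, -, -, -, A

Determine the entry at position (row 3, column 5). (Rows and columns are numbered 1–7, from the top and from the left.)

D

Cell (r1,c7): row 1 has {A,B,C,E,F,G}; column 7 has {A,C} → D.
Cell (r4,c1): row 4 has {A,C,D,F}; column 1 has {C,E,F,G} → B.
Cell (r4,c2): row 4 has {A,B,C,D,F}; column 2 has {A,B,D,F,G} → E.
Cell (r4,c5): row 4 has {A,B,C,D,E,F}; column 5 has {A} → G.
Cell (r5,c7): row 5 has {D,E,F,G}; column 7 has {A,C,D} → B.
Cell (r6,c1): row 6 has {A,B}; column 1 has {B,C,E,F,G} → D.
Cell (r7,c6): row 7 has {A,C,E,G}; column 6 has {B,E,F} → D.
Cell (r3,c1): row 3 is empty so far; column 1 has {B,C,D,E,F,G} → A.
Cell (r3,c2): row 3 has {A}; column 2 has {A,B,D,E,F,G} → C.
Cell (r3,c6): row 3 has {A,C}; column 6 has {B,D,E,F} → G.
Cell (r5,c5): row 5 has {B,D,E,F,G}; column 5 has {A,G} → C.
Cell (r5,c6): row 5 has {B,C,D,E,F,G}; column 6 has {B,D,E,F,G} → A.
Cell (r2,c5): row 2 has {B,D,E}; column 5 has {A,C,G} → F.
Cell (r2,c6): row 2 has {B,D,E,F}; column 6 has {A,B,D,E,F,G} → C.
Cell (r2,c7): row 2 has {B,C,D,E,F}; column 7 has {A,B,C,D} → G.
Cell (r3,c3): row 3 has {A,C,G}; column 3 has {A,B,C,D,E} → F.
Cell (r3,c4): row 3 has {A,C,F,G}; column 4 has {D,E,G} → B.
Cell (r3,c7): row 3 has {A,B,C,F,G}; column 7 has {A,B,C,D,G} → E.
Cell (r6,c3): row 6 has {A,B,D}; column 3 has {A,B,C,D,E,F} → G.
Cell (r6,c5): row 6 has {A,B,D,G}; column 5 has {A,C,F,G} → E.
Cell (r6,c7): row 6 has {A,B,D,E,G}; column 7 has {A,B,C,D,E,G} → F.
Cell (r7,c4): row 7 has {A,C,D,E,G}; column 4 has {B,D,E,G} → F.
Cell (r7,c5): row 7 has {A,C,D,E,F,G}; column 5 has {A,C,E,F,G} → B.
Cell (r2,c4): row 2 has {B,C,D,E,F,G}; column 4 has {B,D,E,F,G} → A.
Cell (r3,c5): row 3 has {A,B,C,E,F,G}; column 5 has {A,B,C,E,F,G} → D.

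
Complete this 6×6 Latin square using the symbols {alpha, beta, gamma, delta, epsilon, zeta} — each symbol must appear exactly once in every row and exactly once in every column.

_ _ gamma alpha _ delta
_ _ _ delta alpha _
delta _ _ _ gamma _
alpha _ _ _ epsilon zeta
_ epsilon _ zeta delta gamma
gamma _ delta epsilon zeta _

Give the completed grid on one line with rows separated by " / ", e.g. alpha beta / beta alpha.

epsilon zeta gamma alpha beta delta / zeta gamma epsilon delta alpha beta / delta alpha zeta beta gamma epsilon / alpha delta beta gamma epsilon zeta / beta epsilon alpha zeta delta gamma / gamma beta delta epsilon zeta alpha

Cell (r1,c5): row 1 has {alpha,gamma,delta}; column 5 has {alpha,gamma,delta,epsilon,zeta} → beta.
Cell (r3,c4): row 3 has {gamma,delta}; column 4 has {alpha,delta,epsilon,zeta} → beta.
Cell (r4,c3): row 4 has {alpha,epsilon,zeta}; column 3 has {gamma,delta} → beta.
Cell (r4,c4): row 4 has {alpha,beta,epsilon,zeta}; column 4 has {alpha,beta,delta,epsilon,zeta} → gamma.
Cell (r5,c1): row 5 has {gamma,delta,epsilon,zeta}; column 1 has {alpha,gamma,delta} → beta.
Cell (r5,c3): row 5 has {beta,gamma,delta,epsilon,zeta}; column 3 has {beta,gamma,delta} → alpha.
Cell (r1,c2): row 1 has {alpha,beta,gamma,delta}; column 2 has {epsilon} → zeta.
Cell (r3,c2): row 3 has {beta,gamma,delta}; column 2 has {epsilon,zeta} → alpha.
Cell (r3,c6): row 3 has {alpha,beta,gamma,delta}; column 6 has {gamma,delta,zeta} → epsilon.
Cell (r4,c2): row 4 has {alpha,beta,gamma,epsilon,zeta}; column 2 has {alpha,epsilon,zeta} → delta.
Cell (r6,c2): row 6 has {gamma,delta,epsilon,zeta}; column 2 has {alpha,delta,epsilon,zeta} → beta.
Cell (r6,c6): row 6 has {beta,gamma,delta,epsilon,zeta}; column 6 has {gamma,delta,epsilon,zeta} → alpha.
Cell (r1,c1): row 1 has {alpha,beta,gamma,delta,zeta}; column 1 has {alpha,beta,gamma,delta} → epsilon.
Cell (r2,c1): row 2 has {alpha,delta}; column 1 has {alpha,beta,gamma,delta,epsilon} → zeta.
Cell (r2,c2): row 2 has {alpha,delta,zeta}; column 2 has {alpha,beta,delta,epsilon,zeta} → gamma.
Cell (r2,c3): row 2 has {alpha,gamma,delta,zeta}; column 3 has {alpha,beta,gamma,delta} → epsilon.
Cell (r2,c6): row 2 has {alpha,gamma,delta,epsilon,zeta}; column 6 has {alpha,gamma,delta,epsilon,zeta} → beta.
Cell (r3,c3): row 3 has {alpha,beta,gamma,delta,epsilon}; column 3 has {alpha,beta,gamma,delta,epsilon} → zeta.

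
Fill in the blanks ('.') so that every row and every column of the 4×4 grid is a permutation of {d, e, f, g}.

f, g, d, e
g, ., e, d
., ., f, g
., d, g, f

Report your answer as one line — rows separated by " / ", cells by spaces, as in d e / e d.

f g d e / g f e d / d e f g / e d g f

At row 2, column 2: row 2 has {d,e,g}; column 2 has {d,g}; that leaves f.
At row 3, column 2: row 3 has {f,g}; column 2 has {d,f,g}; that leaves e.
At row 4, column 1: row 4 has {d,f,g}; column 1 has {f,g}; that leaves e.
At row 3, column 1: row 3 has {e,f,g}; column 1 has {e,f,g}; that leaves d.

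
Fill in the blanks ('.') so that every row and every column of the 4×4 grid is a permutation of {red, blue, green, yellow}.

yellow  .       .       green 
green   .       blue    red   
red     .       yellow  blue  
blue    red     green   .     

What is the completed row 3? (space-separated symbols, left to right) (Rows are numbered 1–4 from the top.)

red green yellow blue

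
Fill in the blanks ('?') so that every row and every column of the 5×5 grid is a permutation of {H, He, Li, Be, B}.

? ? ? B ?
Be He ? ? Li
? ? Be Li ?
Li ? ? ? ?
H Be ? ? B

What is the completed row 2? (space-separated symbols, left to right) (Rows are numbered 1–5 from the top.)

Be He B H Li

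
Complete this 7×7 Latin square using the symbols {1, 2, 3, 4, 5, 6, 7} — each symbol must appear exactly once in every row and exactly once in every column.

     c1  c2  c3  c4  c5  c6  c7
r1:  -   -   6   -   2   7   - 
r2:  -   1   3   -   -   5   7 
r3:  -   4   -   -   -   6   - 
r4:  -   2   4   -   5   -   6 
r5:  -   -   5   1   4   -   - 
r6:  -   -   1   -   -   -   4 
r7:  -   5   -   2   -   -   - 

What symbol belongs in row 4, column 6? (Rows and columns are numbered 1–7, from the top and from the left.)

(r1,c2): row 1 has {2,6,7}; column 2 has {1,2,4,5}, so it must be 3.
(r2,c5): row 2 has {1,3,5,7}; column 5 has {2,4,5}, so it must be 6.
(r7,c3): row 7 has {2,5}; column 3 has {1,3,4,5,6}, so it must be 7.
(r2,c4): row 2 has {1,3,5,6,7}; column 4 has {1,2}, so it must be 4.
(r3,c3): row 3 has {4,6}; column 3 has {1,3,4,5,6,7}, so it must be 2.
(r1,c4): row 1 has {2,3,6,7}; column 4 has {1,2,4}, so it must be 5.
(r1,c7): row 1 has {2,3,5,6,7}; column 7 has {4,6,7}, so it must be 1.
(r2,c1): row 2 has {1,3,4,5,6,7}; column 1 is empty so far, so it must be 2.
(r7,c7): row 7 has {2,5,7}; column 7 has {1,4,6,7}, so it must be 3.
(r1,c1): row 1 has {1,2,3,5,6,7}; column 1 has {2}, so it must be 4.
(r3,c7): row 3 has {2,4,6}; column 7 has {1,3,4,6,7}, so it must be 5.
(r5,c7): row 5 has {1,4,5}; column 7 has {1,3,4,5,6,7}, so it must be 2.
(r7,c5): row 7 has {2,3,5,7}; column 5 has {2,4,5,6}, so it must be 1.
(r7,c6): row 7 has {1,2,3,5,7}; column 6 has {5,6,7}, so it must be 4.
(r5,c6): row 5 has {1,2,4,5}; column 6 has {4,5,6,7}, so it must be 3.
(r6,c6): row 6 has {1,4}; column 6 has {3,4,5,6,7}, so it must be 2.
(r7,c1): row 7 has {1,2,3,4,5,7}; column 1 has {2,4}, so it must be 6.
(r4,c6): row 4 has {2,4,5,6}; column 6 has {2,3,4,5,6,7}, so it must be 1.

1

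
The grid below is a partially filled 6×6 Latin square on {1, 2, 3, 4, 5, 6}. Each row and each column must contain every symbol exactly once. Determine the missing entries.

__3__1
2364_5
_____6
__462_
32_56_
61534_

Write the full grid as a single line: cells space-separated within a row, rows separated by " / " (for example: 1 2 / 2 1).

row 1 has {1,3}; column 4 has {3,4,5,6} — only 2 is left for (r1,c4).
row 1 has {1,2,3}; column 5 has {2,4,6} — only 5 is left for (r1,c5).
row 2 has {2,3,4,5,6}; column 5 has {2,4,5,6} — only 1 is left for (r2,c5).
row 3 has {6}; column 4 has {2,3,4,5,6} — only 1 is left for (r3,c4).
row 3 has {1,6}; column 5 has {1,2,4,5,6} — only 3 is left for (r3,c5).
row 4 has {2,4,6}; column 2 has {1,2,3} — only 5 is left for (r4,c2).
row 4 has {2,4,5,6}; column 6 has {1,5,6} — only 3 is left for (r4,c6).
row 5 has {2,3,5,6}; column 3 has {3,4,5,6} — only 1 is left for (r5,c3).
row 5 has {1,2,3,5,6}; column 6 has {1,3,5,6} — only 4 is left for (r5,c6).
row 6 has {1,3,4,5,6}; column 6 has {1,3,4,5,6} — only 2 is left for (r6,c6).
row 1 has {1,2,3,5}; column 1 has {2,3,6} — only 4 is left for (r1,c1).
row 1 has {1,2,3,4,5}; column 2 has {1,2,3,5} — only 6 is left for (r1,c2).
row 3 has {1,3,6}; column 1 has {2,3,4,6} — only 5 is left for (r3,c1).
row 3 has {1,3,5,6}; column 2 has {1,2,3,5,6} — only 4 is left for (r3,c2).
row 3 has {1,3,4,5,6}; column 3 has {1,3,4,5,6} — only 2 is left for (r3,c3).
row 4 has {2,3,4,5,6}; column 1 has {2,3,4,5,6} — only 1 is left for (r4,c1).

4 6 3 2 5 1 / 2 3 6 4 1 5 / 5 4 2 1 3 6 / 1 5 4 6 2 3 / 3 2 1 5 6 4 / 6 1 5 3 4 2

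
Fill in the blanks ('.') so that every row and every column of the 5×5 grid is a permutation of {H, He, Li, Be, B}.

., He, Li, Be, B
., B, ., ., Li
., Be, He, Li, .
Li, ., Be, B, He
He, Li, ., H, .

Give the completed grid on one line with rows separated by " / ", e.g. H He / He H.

row 1 has {He,Li,Be,B}; column 1 has {He,Li} — only H is left for (r1,c1).
row 2 has {Li,B}; column 1 has {H,He,Li} — only Be is left for (r2,c1).
row 2 has {Li,Be,B}; column 3 has {He,Li,Be} — only H is left for (r2,c3).
row 2 has {H,Li,Be,B}; column 4 has {H,Li,Be,B} — only He is left for (r2,c4).
row 3 has {He,Li,Be}; column 1 has {H,He,Li,Be} — only B is left for (r3,c1).
row 3 has {He,Li,Be,B}; column 5 has {He,Li,B} — only H is left for (r3,c5).
row 4 has {He,Li,Be,B}; column 2 has {He,Li,Be,B} — only H is left for (r4,c2).
row 5 has {H,He,Li}; column 3 has {H,He,Li,Be} — only B is left for (r5,c3).
row 5 has {H,He,Li,B}; column 5 has {H,He,Li,B} — only Be is left for (r5,c5).

H He Li Be B / Be B H He Li / B Be He Li H / Li H Be B He / He Li B H Be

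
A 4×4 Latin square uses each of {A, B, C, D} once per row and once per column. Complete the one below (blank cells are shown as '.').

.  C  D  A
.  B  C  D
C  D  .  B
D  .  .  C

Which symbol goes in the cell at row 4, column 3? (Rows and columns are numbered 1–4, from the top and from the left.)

At row 1, column 1: row 1 has {A,C,D}; column 1 has {C,D}; that leaves B.
At row 2, column 1: row 2 has {B,C,D}; column 1 has {B,C,D}; that leaves A.
At row 3, column 3: row 3 has {B,C,D}; column 3 has {C,D}; that leaves A.
At row 4, column 2: row 4 has {C,D}; column 2 has {B,C,D}; that leaves A.
At row 4, column 3: row 4 has {A,C,D}; column 3 has {A,C,D}; that leaves B.

B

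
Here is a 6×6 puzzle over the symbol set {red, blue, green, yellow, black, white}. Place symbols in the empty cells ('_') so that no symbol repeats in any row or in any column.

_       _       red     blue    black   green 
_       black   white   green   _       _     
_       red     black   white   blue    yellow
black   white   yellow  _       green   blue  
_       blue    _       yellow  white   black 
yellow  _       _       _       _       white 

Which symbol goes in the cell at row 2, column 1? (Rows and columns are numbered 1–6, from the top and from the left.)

(r1,c1): row 1 has {red,blue,green,black}; column 1 has {yellow,black}, so it must be white.
(r1,c2): row 1 has {red,blue,green,black,white}; column 2 has {red,blue,black,white}, so it must be yellow.
(r2,c6): row 2 has {green,black,white}; column 6 has {blue,green,yellow,black,white}, so it must be red.
(r3,c1): row 3 has {red,blue,yellow,black,white}; column 1 has {yellow,black,white}, so it must be green.
(r4,c4): row 4 has {blue,green,yellow,black,white}; column 4 has {blue,green,yellow,white}, so it must be red.
(r5,c1): row 5 has {blue,yellow,black,white}; column 1 has {green,yellow,black,white}, so it must be red.
(r5,c3): row 5 has {red,blue,yellow,black,white}; column 3 has {red,yellow,black,white}, so it must be green.
(r6,c2): row 6 has {yellow,white}; column 2 has {red,blue,yellow,black,white}, so it must be green.
(r6,c3): row 6 has {green,yellow,white}; column 3 has {red,green,yellow,black,white}, so it must be blue.
(r6,c4): row 6 has {blue,green,yellow,white}; column 4 has {red,blue,green,yellow,white}, so it must be black.
(r6,c5): row 6 has {blue,green,yellow,black,white}; column 5 has {blue,green,black,white}, so it must be red.
(r2,c1): row 2 has {red,green,black,white}; column 1 has {red,green,yellow,black,white}, so it must be blue.

blue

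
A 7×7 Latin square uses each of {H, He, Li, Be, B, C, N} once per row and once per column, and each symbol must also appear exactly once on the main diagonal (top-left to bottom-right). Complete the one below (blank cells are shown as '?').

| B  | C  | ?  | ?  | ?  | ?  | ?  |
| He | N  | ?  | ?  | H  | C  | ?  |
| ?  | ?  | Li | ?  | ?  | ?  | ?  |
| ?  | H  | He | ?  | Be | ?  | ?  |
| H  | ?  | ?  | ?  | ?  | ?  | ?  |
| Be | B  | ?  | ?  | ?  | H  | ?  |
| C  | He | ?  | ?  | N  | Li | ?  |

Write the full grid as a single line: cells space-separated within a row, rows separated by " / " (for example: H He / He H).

Cell (r3,c1): row 3 has {Li}; column 1 has {H,He,Be,B,C} → N.
Cell (r3,c2): row 3 has {Li,N}; column 2 has {H,He,B,C,N} → Be.
Cell (r4,c1): row 4 has {H,He,Be}; column 1 has {H,He,Be,B,C,N} → Li.
Cell (r4,c4): row 4 has {H,He,Li,Be}; column 4 is empty so far; the diagonal has {H,Li,B,N} → C.
Cell (r5,c2): row 5 has {H}; column 2 has {H,He,Be,B,C,N} → Li.
Cell (r5,c5): row 5 has {H,Li}; column 5 has {H,Be,N}; the diagonal has {H,Li,B,C,N} → He.
Cell (r7,c7): row 7 has {He,Li,C,N}; column 7 is empty so far; the diagonal has {H,He,Li,B,C,N} → Be.
Cell (r1,c5): row 1 has {B,C}; column 5 has {H,He,Be,N} → Li.
Cell (r6,c5): row 6 has {H,Be,B}; column 5 has {H,He,Li,Be,N} → C.
Cell (r3,c5): row 3 has {Li,Be,N}; column 5 has {H,He,Li,Be,C,N} → B.
Cell (r3,c6): row 3 has {Li,Be,B,N}; column 6 has {H,Li,C} → He.
Cell (r6,c3): row 6 has {H,Be,B,C}; column 3 has {He,Li} → N.
Cell (r3,c4): row 3 has {He,Li,Be,B,N}; column 4 has {C} → H.
Cell (r3,c7): row 3 has {H,He,Li,Be,B,N}; column 7 has {Be} → C.
Cell (r7,c4): row 7 has {He,Li,Be,C,N}; column 4 has {H,C} → B.
Cell (r7,c3): row 7 has {He,Li,Be,B,C,N}; column 3 has {He,Li,N} → H.
Cell (r1,c3): row 1 has {Li,B,C}; column 3 has {H,He,Li,N} → Be.
Cell (r1,c6): row 1 has {Li,Be,B,C}; column 6 has {H,He,Li,C} → N.
Cell (r2,c3): row 2 has {H,He,C,N}; column 3 has {H,He,Li,Be,N} → B.
Cell (r2,c7): row 2 has {H,He,B,C,N}; column 7 has {Be,C} → Li.
Cell (r4,c6): row 4 has {H,He,Li,Be,C}; column 6 has {H,He,Li,C,N} → B.
Cell (r4,c7): row 4 has {H,He,Li,Be,B,C}; column 7 has {Li,Be,C} → N.
Cell (r5,c3): row 5 has {H,He,Li}; column 3 has {H,He,Li,Be,B,N} → C.
Cell (r5,c6): row 5 has {H,He,Li,C}; column 6 has {H,He,Li,B,C,N} → Be.
Cell (r5,c7): row 5 has {H,He,Li,Be,C}; column 7 has {Li,Be,C,N} → B.
Cell (r6,c7): row 6 has {H,Be,B,C,N}; column 7 has {Li,Be,B,C,N} → He.
Cell (r1,c4): row 1 has {Li,Be,B,C,N}; column 4 has {H,B,C} → He.
Cell (r1,c7): row 1 has {He,Li,Be,B,C,N}; column 7 has {He,Li,Be,B,C,N} → H.
Cell (r2,c4): row 2 has {H,He,Li,B,C,N}; column 4 has {H,He,B,C} → Be.
Cell (r5,c4): row 5 has {H,He,Li,Be,B,C}; column 4 has {H,He,Be,B,C} → N.
Cell (r6,c4): row 6 has {H,He,Be,B,C,N}; column 4 has {H,He,Be,B,C,N} → Li.

B C Be He Li N H / He N B Be H C Li / N Be Li H B He C / Li H He C Be B N / H Li C N He Be B / Be B N Li C H He / C He H B N Li Be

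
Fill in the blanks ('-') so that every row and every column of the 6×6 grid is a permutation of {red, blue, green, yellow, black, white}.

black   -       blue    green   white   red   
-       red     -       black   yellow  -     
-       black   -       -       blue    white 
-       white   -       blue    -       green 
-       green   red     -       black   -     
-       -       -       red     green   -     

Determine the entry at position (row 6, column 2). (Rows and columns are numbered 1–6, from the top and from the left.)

Cell (r1,c2): row 1 has {red,blue,green,black,white}; column 2 has {red,green,black,white} → yellow.
Cell (r2,c6): row 2 has {red,yellow,black}; column 6 has {red,green,white} → blue.
Cell (r3,c4): row 3 has {blue,black,white}; column 4 has {red,blue,green,black} → yellow.
Cell (r4,c5): row 4 has {blue,green,white}; column 5 has {blue,green,yellow,black,white} → red.
Cell (r5,c4): row 5 has {red,green,black}; column 4 has {red,blue,green,yellow,black} → white.
Cell (r5,c6): row 5 has {red,green,black,white}; column 6 has {red,blue,green,white} → yellow.
Cell (r6,c2): row 6 has {red,green}; column 2 has {red,green,yellow,black,white} → blue.

blue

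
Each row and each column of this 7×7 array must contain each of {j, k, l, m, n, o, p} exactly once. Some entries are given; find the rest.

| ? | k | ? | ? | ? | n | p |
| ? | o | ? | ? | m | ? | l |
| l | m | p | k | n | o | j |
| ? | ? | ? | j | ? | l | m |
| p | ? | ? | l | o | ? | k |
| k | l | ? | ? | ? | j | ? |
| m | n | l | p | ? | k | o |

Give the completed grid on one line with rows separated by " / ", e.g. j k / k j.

o k j m l n p / j o k n m p l / l m p k n o j / n p o j k l m / p j n l o m k / k l m o p j n / m n l p j k o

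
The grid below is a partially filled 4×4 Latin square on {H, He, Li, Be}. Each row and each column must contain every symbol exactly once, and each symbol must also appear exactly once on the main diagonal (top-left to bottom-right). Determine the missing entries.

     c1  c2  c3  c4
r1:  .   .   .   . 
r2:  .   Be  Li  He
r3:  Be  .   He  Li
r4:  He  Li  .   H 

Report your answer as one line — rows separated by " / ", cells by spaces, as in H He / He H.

Li He H Be / H Be Li He / Be H He Li / He Li Be H

Cell (r1,c1): row 1 is empty so far; column 1 has {He,Be}; the diagonal has {H,He,Be} → Li.
Cell (r1,c4): row 1 has {Li}; column 4 has {H,He,Li} → Be.
Cell (r2,c1): row 2 has {He,Li,Be}; column 1 has {He,Li,Be} → H.
Cell (r3,c2): row 3 has {He,Li,Be}; column 2 has {Li,Be} → H.
Cell (r4,c3): row 4 has {H,He,Li}; column 3 has {He,Li} → Be.
Cell (r1,c2): row 1 has {Li,Be}; column 2 has {H,Li,Be} → He.
Cell (r1,c3): row 1 has {He,Li,Be}; column 3 has {He,Li,Be} → H.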